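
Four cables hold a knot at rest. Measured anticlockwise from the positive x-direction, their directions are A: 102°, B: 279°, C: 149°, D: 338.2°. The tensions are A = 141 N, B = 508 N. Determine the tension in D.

Resolve: ΣF_x = 141 cos 102° + 508 cos 279° + T_C cos 149° + T_D cos 338.2° = 0.
        ΣF_y = 141 sin 102° + 508 sin 279° + T_C sin 149° + T_D sin 338.2° = 0.
The known terms sum to (50.15, -363.8) N, so -0.8572 T_C + 0.9285 T_D = -50.15 and 0.5150 T_C − 0.3714 T_D = 363.8.
Solving simultaneously: T_C = 1996 N, T_D = 1789 N.

T_D ≈ 1790 N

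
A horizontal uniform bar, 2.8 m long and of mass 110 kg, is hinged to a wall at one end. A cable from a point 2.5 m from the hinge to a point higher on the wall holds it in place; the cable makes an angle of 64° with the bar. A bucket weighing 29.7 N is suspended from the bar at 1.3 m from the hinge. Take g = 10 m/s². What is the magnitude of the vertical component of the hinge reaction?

|H_y| ≈ 498 N

Take torques about the hinge: T sin 64° · 2.5 = 110×10×1.4 + 29.7×1.3 = 1578.6 N·m.
So T = 1578.6 / (0.8988 × 2.5) = 702.55 N.
ΣF_y = 0: H_y = (110×10 + 29.7) − T sin 64° = 1129.7 − 631.44 = 498.26 N.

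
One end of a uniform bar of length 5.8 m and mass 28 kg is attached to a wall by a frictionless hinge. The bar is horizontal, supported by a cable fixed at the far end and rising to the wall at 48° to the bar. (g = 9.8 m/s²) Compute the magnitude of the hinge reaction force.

Take torques about the hinge: T sin 48° · 5.8 = 28×9.8×2.9 = 795.76 N·m.
So T = 795.76 / (0.7431 × 5.8) = 184.62 N.
ΣF_x = 0: H_x = T cos 48° = 123.54 N.
ΣF_y = 0: H_y = (28×9.8) − T sin 48° = 274.4 − 137.2 = 137.2 N.
|H| = √(H_x² + H_y²) = √((123.54)² + (137.2)²) = 184.62 N.

|H| ≈ 185 N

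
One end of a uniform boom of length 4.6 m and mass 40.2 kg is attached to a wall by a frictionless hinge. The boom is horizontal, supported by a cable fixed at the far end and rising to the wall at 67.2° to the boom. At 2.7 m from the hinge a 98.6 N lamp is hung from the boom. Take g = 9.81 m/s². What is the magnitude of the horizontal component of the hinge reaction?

H_x ≈ 107 N

Take torques about the hinge: T sin 67.2° · 4.6 = 40.2×9.81×2.3 + 98.6×2.7 = 1173.3 N·m.
So T = 1173.3 / (0.9219 × 4.6) = 276.67 N.
ΣF_x = 0: H_x = T cos 67.2° = 107.22 N.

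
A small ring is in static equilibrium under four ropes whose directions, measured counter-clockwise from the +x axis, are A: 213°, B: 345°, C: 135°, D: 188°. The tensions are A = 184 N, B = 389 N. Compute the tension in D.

T_D ≈ 18.2 N

Resolve: ΣF_x = 184 cos 213° + 389 cos 345° + T_C cos 135° + T_D cos 188° = 0.
        ΣF_y = 184 sin 213° + 389 sin 345° + T_C sin 135° + T_D sin 188° = 0.
The known terms sum to (221.4, -200.9) N, so -0.7071 T_C − 0.9903 T_D = -221.4 and 0.7071 T_C − 0.1392 T_D = 200.9.
Solving simultaneously: T_C = 287.7 N, T_D = 18.18 N.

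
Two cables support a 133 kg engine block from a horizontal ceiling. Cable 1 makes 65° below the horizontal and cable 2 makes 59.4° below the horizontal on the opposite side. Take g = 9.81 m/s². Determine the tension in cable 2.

T_2 ≈ 668 N

Weight W = 133 × 9.81 = 1305 N acts straight down.
Horizontal: T_1 cos 65° = T_2 cos 59.4°  →  T_1 = 1.204 T_2.
Vertical: T_1 sin 65° + T_2 sin 59.4° = 1305.
Substituting the horizontal relation into the vertical equation gives 1.952 T_2 = 1305, so T_2 = 668.3 N.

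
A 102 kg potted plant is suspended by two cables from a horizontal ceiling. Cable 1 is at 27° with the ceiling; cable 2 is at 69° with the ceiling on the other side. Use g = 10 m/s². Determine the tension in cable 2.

T_2 ≈ 914 N

Weight W = 102 × 10 = 1020 N acts straight down.
Horizontal: T_1 cos 27° = T_2 cos 69°  →  T_1 = 0.4022 T_2.
Vertical: T_1 sin 27° + T_2 sin 69° = 1020.
Substituting the horizontal relation into the vertical equation gives 1.116 T_2 = 1020, so T_2 = 913.8 N.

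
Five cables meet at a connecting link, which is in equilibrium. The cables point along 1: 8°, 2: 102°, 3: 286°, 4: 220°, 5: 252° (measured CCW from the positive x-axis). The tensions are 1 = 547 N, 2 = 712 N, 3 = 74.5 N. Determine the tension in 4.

Resolve: ΣF_x = 547 cos 8° + 712 cos 102° + 74.5 cos 286° + T_4 cos 220° + T_5 cos 252° = 0.
        ΣF_y = 547 sin 8° + 712 sin 102° + 74.5 sin 286° + T_4 sin 220° + T_5 sin 252° = 0.
The known terms sum to (414.2, 701) N, so -0.7660 T_4 − 0.3090 T_5 = -414.2 and -0.6428 T_4 − 0.9511 T_5 = -701.
Solving simultaneously: T_4 = 334.6 N, T_5 = 510.9 N.

T_4 ≈ 335 N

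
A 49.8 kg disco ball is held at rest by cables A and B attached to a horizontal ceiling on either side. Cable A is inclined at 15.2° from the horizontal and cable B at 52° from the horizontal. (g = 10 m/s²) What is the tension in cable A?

T_A ≈ 333 N

Weight W = 49.8 × 10 = 498 N acts straight down.
Horizontal: T_A cos 15.2° = T_B cos 52°  →  T_B = 1.567 T_A.
Vertical: T_A sin 15.2° + T_B sin 52° = 498.
Substituting the horizontal relation into the vertical equation gives 1.497 T_A = 498, so T_A = 332.6 N.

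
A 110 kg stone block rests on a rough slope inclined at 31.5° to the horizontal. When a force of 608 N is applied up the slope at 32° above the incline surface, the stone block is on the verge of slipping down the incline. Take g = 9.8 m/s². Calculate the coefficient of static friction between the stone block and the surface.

μ ≈ 0.0798

On the verge of sliding down the incline, friction is at its maximum μN and acts up the slope.
Perpendicular to incline: N = W cos 31.5° − P sin 32° = 919.1 − 322.2 = 597 N.
Along incline: P cos 32° + μN = W sin 31.5° → μ = (W sin 31.5° − P cos 32°) / N = 0.07981.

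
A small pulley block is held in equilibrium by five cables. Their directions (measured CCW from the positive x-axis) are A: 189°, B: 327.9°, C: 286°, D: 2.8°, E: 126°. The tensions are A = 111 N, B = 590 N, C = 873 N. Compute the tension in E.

Resolve: ΣF_x = 111 cos 189° + 590 cos 327.9° + 873 cos 286° + T_D cos 2.8° + T_E cos 126° = 0.
        ΣF_y = 111 sin 189° + 590 sin 327.9° + 873 sin 286° + T_D sin 2.8° + T_E sin 126° = 0.
The known terms sum to (630.8, -1170) N, so 0.9988 T_D − 0.5878 T_E = -630.8 and 0.0488 T_D + 0.8090 T_E = 1170.
Solving simultaneously: T_D = 212 N, T_E = 1433 N.

T_E ≈ 1430 N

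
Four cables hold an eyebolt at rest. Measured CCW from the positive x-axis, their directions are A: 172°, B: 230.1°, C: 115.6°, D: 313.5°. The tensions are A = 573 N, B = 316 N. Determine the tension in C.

Resolve: ΣF_x = 573 cos 172° + 316 cos 230.1° + T_C cos 115.6° + T_D cos 313.5° = 0.
        ΣF_y = 573 sin 172° + 316 sin 230.1° + T_C sin 115.6° + T_D sin 313.5° = 0.
The known terms sum to (-770.1, -162.7) N, so -0.4321 T_C + 0.6884 T_D = 770.1 and 0.9018 T_C − 0.7254 T_D = 162.7.
Solving simultaneously: T_C = 2182 N, T_D = 2488 N.

T_C ≈ 2180 N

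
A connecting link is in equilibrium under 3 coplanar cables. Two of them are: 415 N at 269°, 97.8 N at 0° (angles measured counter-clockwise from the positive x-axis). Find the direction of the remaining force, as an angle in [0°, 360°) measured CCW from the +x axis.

Sum the known components: ΣF_x = 90.56 N, ΣF_y = -414.9 N.
For equilibrium the remaining force must supply (−ΣF_x, −ΣF_y) = (-90.56, 414.9) N.
Magnitude = √((-90.56)² + (414.9)²) = 424.7 N; direction = atan2(414.9, -90.56) = 102.3°.

θ ≈ 102°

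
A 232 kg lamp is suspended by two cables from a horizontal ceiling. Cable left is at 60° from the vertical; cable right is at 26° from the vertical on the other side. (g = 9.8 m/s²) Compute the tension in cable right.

Angles from the horizontal: cable left is 90° − 60° = 30°, cable right is 90° − 26° = 64°.
Weight W = 232 × 9.8 = 2274 N acts straight down.
Horizontal: T_left cos 30° = T_right cos 64°  →  T_left = 0.5062 T_right.
Vertical: T_left sin 30° + T_right sin 64° = 2274.
Substituting the horizontal relation into the vertical equation gives 1.152 T_right = 2274, so T_right = 1974 N.

T_right ≈ 1970 N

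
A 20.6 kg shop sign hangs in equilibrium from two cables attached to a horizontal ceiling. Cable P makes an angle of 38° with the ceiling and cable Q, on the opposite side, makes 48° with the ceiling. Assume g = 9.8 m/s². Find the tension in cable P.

T_P ≈ 135 N

Weight W = 20.6 × 9.8 = 201.9 N acts straight down.
Horizontal: T_P cos 38° = T_Q cos 48°  →  T_Q = 1.178 T_P.
Vertical: T_P sin 38° + T_Q sin 48° = 201.9.
Substituting the horizontal relation into the vertical equation gives 1.491 T_P = 201.9, so T_P = 135.4 N.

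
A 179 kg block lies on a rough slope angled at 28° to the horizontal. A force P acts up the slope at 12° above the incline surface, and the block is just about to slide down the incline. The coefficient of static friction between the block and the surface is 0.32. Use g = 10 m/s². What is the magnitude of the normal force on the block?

N ≈ 1500 N

On the verge of sliding down the incline, friction equals μN and acts up the slope.
Perpendicular: N + P sin 12° = W cos 28° = 1580 N.
Along incline: P cos 12° + μN = W sin 28° with W sin 28° = 840.4 N.
Solving the pair for P and N: P = 367 N, N = 1504 N (and f = μN = 481.3 N).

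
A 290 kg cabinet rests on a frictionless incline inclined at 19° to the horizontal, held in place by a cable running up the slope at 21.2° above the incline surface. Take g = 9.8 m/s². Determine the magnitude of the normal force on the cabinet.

Take axes along and perpendicular to the incline. Weight components: W sin 19° = 925.3 N down-slope, W cos 19° = 2687 N into the surface.
Along incline: T cos 21.2° = W sin 19° → T = 992.4 N.
Perpendicular: N = W cos 19° − T sin 21.2° = 2328 N.

N ≈ 2330 N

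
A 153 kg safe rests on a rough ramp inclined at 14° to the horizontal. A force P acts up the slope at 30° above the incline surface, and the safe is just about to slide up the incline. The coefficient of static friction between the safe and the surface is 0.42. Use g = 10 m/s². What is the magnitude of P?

On the verge of sliding up the incline, friction equals μN and acts down the slope.
Perpendicular: N + P sin 30° = W cos 14° = 1485 N.
Along incline: P cos 30° = W sin 14° + μN  with W sin 14° = 370.1 N.
Solving the pair for P and N: P = 923.4 N, N = 1023 N (and f = μN = 429.6 N).

P ≈ 923 N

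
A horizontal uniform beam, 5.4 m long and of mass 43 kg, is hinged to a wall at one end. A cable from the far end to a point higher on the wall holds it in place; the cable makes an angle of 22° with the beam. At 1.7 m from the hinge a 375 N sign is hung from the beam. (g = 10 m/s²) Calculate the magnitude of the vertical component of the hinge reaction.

|H_y| ≈ 472 N

Take torques about the hinge: T sin 22° · 5.4 = 43×10×2.7 + 375×1.7 = 1798.5 N·m.
So T = 1798.5 / (0.3746 × 5.4) = 889.08 N.
ΣF_y = 0: H_y = (43×10 + 375) − T sin 22° = 805 − 333.06 = 471.94 N.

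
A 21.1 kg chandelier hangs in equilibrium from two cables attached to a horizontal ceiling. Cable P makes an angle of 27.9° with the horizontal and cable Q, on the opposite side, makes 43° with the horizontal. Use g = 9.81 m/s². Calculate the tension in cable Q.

T_Q ≈ 194 N

Weight W = 21.1 × 9.81 = 207 N acts straight down.
Horizontal: T_P cos 27.9° = T_Q cos 43°  →  T_P = 0.8275 T_Q.
Vertical: T_P sin 27.9° + T_Q sin 43° = 207.
Substituting the horizontal relation into the vertical equation gives 1.069 T_Q = 207, so T_Q = 193.6 N.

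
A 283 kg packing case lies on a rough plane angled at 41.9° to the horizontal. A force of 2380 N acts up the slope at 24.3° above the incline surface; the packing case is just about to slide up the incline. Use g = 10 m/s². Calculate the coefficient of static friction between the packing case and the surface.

μ ≈ 0.248

On the verge of sliding up the incline, friction is at its maximum μN and acts down the slope.
Perpendicular to incline: N = W cos 41.9° − P sin 24.3° = 2106 − 979.4 = 1127 N.
Along incline: P cos 24.3° − μN = W sin 41.9° → μ = −(W sin 41.9° − P cos 24.3°) / N = 0.2477.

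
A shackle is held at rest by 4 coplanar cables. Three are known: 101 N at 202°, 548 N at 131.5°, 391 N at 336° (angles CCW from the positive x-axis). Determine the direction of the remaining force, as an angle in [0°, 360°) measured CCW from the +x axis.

Sum the known components: ΣF_x = -99.57 N, ΣF_y = 213.6 N.
For equilibrium the remaining force must supply (−ΣF_x, −ΣF_y) = (99.57, -213.6) N.
Magnitude = √((99.57)² + (-213.6)²) = 235.6 N; direction = atan2(-213.6, 99.57) = 295.0°.

θ ≈ 295°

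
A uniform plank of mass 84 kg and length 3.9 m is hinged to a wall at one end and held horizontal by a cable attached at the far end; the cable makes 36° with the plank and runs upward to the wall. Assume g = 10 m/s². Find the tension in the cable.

T ≈ 715 N

Take torques about the hinge: T sin 36° · 3.9 = 84×10×1.95 = 1638 N·m.
So T = 1638 / (0.5878 × 3.9) = 714.55 N.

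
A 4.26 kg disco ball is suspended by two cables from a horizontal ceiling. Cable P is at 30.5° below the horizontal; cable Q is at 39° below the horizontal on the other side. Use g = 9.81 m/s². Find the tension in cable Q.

Weight W = 4.26 × 9.81 = 41.79 N acts straight down.
Horizontal: T_P cos 30.5° = T_Q cos 39°  →  T_P = 0.9019 T_Q.
Vertical: T_P sin 30.5° + T_Q sin 39° = 41.79.
Substituting the horizontal relation into the vertical equation gives 1.087 T_Q = 41.79, so T_Q = 38.44 N.

T_Q ≈ 38.4 N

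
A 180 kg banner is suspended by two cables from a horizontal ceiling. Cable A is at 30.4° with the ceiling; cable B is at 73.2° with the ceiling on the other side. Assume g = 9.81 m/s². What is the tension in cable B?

T_B ≈ 1570 N

Weight W = 180 × 9.81 = 1766 N acts straight down.
Horizontal: T_A cos 30.4° = T_B cos 73.2°  →  T_A = 0.3351 T_B.
Vertical: T_A sin 30.4° + T_B sin 73.2° = 1766.
Substituting the horizontal relation into the vertical equation gives 1.127 T_B = 1766, so T_B = 1567 N.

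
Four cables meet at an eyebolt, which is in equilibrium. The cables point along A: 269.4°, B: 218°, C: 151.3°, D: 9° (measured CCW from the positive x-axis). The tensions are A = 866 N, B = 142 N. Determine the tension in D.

T_D ≈ 1460 N

Resolve: ΣF_x = 866 cos 269.4° + 142 cos 218° + T_C cos 151.3° + T_D cos 9° = 0.
        ΣF_y = 866 sin 269.4° + 142 sin 218° + T_C sin 151.3° + T_D sin 9° = 0.
The known terms sum to (-121, -953.4) N, so -0.8771 T_C + 0.9877 T_D = 121 and 0.4802 T_C + 0.1564 T_D = 953.4.
Solving simultaneously: T_C = 1509 N, T_D = 1462 N.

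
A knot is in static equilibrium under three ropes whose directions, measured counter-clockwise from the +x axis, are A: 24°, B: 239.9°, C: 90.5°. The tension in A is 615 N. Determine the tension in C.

T_C ≈ 708 N

Resolve: ΣF_x = 615 cos 24° + T_B cos 239.9° + T_C cos 90.5° = 0.
        ΣF_y = 615 sin 24° + T_B sin 239.9° + T_C sin 90.5° = 0.
The known terms sum to (561.8, 250.1) N, so -0.5015 T_B − 0.0087 T_C = -561.8 and -0.8652 T_B + 1.0000 T_C = -250.1.
Solving simultaneously: T_B = 1108 N, T_C = 708.4 N.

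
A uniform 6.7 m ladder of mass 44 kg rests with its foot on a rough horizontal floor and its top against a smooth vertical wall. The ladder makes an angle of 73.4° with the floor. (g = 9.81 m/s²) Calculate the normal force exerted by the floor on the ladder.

N_floor ≈ 432 N

ΣF_y = 0: N_floor = 44×9.81 = 431.64 N.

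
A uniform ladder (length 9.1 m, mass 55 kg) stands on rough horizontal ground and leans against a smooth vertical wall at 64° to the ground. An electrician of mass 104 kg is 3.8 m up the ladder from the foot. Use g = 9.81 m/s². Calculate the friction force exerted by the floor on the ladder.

Torques about the foot: N_wall · 9.1 sin 64° = 55×9.81×4.55 cos 64° + 104×9.81×3.8 cos 64° → N_wall = 339.37 N.
ΣF_x = 0: f_floor = N_wall = 339.37 N.

f ≈ 339 N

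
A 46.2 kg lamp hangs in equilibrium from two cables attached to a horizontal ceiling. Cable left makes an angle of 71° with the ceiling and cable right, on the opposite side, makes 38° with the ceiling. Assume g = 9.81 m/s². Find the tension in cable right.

Weight W = 46.2 × 9.81 = 453.2 N acts straight down.
Horizontal: T_left cos 71° = T_right cos 38°  →  T_left = 2.42 T_right.
Vertical: T_left sin 71° + T_right sin 38° = 453.2.
Substituting the horizontal relation into the vertical equation gives 2.904 T_right = 453.2, so T_right = 156.1 N.

T_right ≈ 156 N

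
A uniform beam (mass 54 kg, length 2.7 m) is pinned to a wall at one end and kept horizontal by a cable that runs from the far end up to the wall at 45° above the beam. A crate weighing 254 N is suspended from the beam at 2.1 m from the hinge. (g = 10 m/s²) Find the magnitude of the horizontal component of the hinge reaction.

Take torques about the hinge: T sin 45° · 2.7 = 54×10×1.35 + 254×2.1 = 1262.4 N·m.
So T = 1262.4 / (0.7071 × 2.7) = 661.22 N.
ΣF_x = 0: H_x = T cos 45° = 467.56 N.

H_x ≈ 468 N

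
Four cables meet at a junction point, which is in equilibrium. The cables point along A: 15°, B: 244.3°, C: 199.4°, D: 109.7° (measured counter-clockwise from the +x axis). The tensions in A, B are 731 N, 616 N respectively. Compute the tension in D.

T_D ≈ 491 N

Resolve: ΣF_x = 731 cos 15° + 616 cos 244.3° + T_C cos 199.4° + T_D cos 109.7° = 0.
        ΣF_y = 731 sin 15° + 616 sin 244.3° + T_C sin 199.4° + T_D sin 109.7° = 0.
The known terms sum to (439, -365.9) N, so -0.9432 T_C − 0.3371 T_D = -439 and -0.3322 T_C + 0.9415 T_D = 365.9.
Solving simultaneously: T_C = 289.9 N, T_D = 490.9 N.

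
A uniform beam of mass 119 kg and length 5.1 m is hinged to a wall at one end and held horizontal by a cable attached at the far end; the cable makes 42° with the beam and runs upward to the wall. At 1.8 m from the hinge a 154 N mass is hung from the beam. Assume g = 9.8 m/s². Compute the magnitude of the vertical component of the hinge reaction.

|H_y| ≈ 683 N

Take torques about the hinge: T sin 42° · 5.1 = 119×9.8×2.55 + 154×1.8 = 3251 N·m.
So T = 3251 / (0.6691 × 5.1) = 952.66 N.
ΣF_y = 0: H_y = (119×9.8 + 154) − T sin 42° = 1320.2 − 637.45 = 682.75 N.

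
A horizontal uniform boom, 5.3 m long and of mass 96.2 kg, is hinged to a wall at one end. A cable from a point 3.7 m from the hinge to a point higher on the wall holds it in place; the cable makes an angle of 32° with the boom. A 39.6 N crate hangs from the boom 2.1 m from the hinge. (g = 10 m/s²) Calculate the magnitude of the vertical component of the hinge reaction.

Take torques about the hinge: T sin 32° · 3.7 = 96.2×10×2.65 + 39.6×2.1 = 2632.5 N·m.
So T = 2632.5 / (0.5299 × 3.7) = 1342.6 N.
ΣF_y = 0: H_y = (96.2×10 + 39.6) − T sin 32° = 1001.6 − 711.48 = 290.12 N.

|H_y| ≈ 290 N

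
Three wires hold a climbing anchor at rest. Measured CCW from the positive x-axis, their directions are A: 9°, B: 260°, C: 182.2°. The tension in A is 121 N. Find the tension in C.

Resolve: ΣF_x = 121 cos 9° + T_B cos 260° + T_C cos 182.2° = 0.
        ΣF_y = 121 sin 9° + T_B sin 260° + T_C sin 182.2° = 0.
The known terms sum to (119.5, 18.93) N, so -0.1736 T_B − 0.9993 T_C = -119.5 and -0.9848 T_B − 0.0384 T_C = -18.93.
Solving simultaneously: T_B = 14.66 N, T_C = 117.1 N.

T_C ≈ 117 N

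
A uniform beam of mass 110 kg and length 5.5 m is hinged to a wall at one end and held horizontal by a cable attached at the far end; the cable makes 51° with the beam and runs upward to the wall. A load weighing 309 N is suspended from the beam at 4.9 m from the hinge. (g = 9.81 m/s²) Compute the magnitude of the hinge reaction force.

Take torques about the hinge: T sin 51° · 5.5 = 110×9.81×2.75 + 309×4.9 = 4481.6 N·m.
So T = 4481.6 / (0.7771 × 5.5) = 1048.5 N.
ΣF_x = 0: H_x = T cos 51° = 659.85 N.
ΣF_y = 0: H_y = (110×9.81 + 309) − T sin 51° = 1388.1 − 814.84 = 573.26 N.
|H| = √(H_x² + H_y²) = √((659.85)² + (573.26)²) = 874.08 N.

|H| ≈ 874 N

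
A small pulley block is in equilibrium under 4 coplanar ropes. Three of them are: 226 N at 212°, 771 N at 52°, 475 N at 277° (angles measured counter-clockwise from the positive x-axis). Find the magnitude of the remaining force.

Sum the known components: ΣF_x = 340.9 N, ΣF_y = 16.34 N.
For equilibrium the remaining force must supply (−ΣF_x, −ΣF_y) = (-340.9, -16.34) N.
Magnitude = √((-340.9)² + (-16.34)²) = 341.3 N; direction = atan2(-16.34, -340.9) = 182.7°.

F ≈ 341 N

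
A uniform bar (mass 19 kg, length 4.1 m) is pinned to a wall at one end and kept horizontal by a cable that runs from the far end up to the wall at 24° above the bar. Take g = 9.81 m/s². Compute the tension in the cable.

Take torques about the hinge: T sin 24° · 4.1 = 19×9.81×2.05 = 382.1 N·m.
So T = 382.1 / (0.4067 × 4.1) = 229.13 N.

T ≈ 229 N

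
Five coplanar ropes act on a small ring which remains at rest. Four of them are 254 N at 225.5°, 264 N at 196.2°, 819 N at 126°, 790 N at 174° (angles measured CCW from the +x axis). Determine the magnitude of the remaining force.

Sum the known components: ΣF_x = -1699 N, ΣF_y = 490.3 N.
For equilibrium the remaining force must supply (−ΣF_x, −ΣF_y) = (1699, -490.3) N.
Magnitude = √((1699)² + (-490.3)²) = 1768 N; direction = atan2(-490.3, 1699) = 343.9°.

F ≈ 1770 N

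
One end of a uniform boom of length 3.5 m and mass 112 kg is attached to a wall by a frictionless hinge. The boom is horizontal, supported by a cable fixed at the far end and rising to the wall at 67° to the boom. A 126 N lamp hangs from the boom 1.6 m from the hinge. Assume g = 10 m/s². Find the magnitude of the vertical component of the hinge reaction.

Take torques about the hinge: T sin 67° · 3.5 = 112×10×1.75 + 126×1.6 = 2161.6 N·m.
So T = 2161.6 / (0.9205 × 3.5) = 670.94 N.
ΣF_y = 0: H_y = (112×10 + 126) − T sin 67° = 1246 − 617.6 = 628.4 N.

|H_y| ≈ 628 N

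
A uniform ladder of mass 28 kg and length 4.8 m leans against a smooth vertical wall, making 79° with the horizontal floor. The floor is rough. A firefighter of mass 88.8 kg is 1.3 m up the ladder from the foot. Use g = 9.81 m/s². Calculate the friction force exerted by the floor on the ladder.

Torques about the foot: N_wall · 4.8 sin 79° = 28×9.81×2.4 cos 79° + 88.8×9.81×1.3 cos 79° → N_wall = 72.556 N.
ΣF_x = 0: f_floor = N_wall = 72.556 N.

f ≈ 72.6 N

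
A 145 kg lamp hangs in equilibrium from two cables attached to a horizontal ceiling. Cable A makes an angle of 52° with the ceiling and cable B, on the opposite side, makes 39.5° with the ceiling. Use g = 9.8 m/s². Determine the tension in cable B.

T_B ≈ 875 N

Weight W = 145 × 9.8 = 1421 N acts straight down.
Horizontal: T_A cos 52° = T_B cos 39.5°  →  T_A = 1.253 T_B.
Vertical: T_A sin 52° + T_B sin 39.5° = 1421.
Substituting the horizontal relation into the vertical equation gives 1.624 T_B = 1421, so T_B = 875.2 N.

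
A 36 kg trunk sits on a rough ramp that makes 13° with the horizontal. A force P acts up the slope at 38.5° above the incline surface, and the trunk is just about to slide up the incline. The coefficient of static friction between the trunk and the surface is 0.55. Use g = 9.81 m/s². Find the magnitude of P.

P ≈ 239 N

On the verge of sliding up the incline, friction equals μN and acts down the slope.
Perpendicular: N + P sin 38.5° = W cos 13° = 344.1 N.
Along incline: P cos 38.5° = W sin 13° + μN  with W sin 13° = 79.44 N.
Solving the pair for P and N: P = 238.8 N, N = 195.4 N (and f = μN = 107.5 N).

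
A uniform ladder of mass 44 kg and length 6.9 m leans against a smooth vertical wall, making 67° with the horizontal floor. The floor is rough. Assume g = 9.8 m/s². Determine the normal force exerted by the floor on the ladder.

ΣF_y = 0: N_floor = 44×9.8 = 431.2 N.

N_floor ≈ 431 N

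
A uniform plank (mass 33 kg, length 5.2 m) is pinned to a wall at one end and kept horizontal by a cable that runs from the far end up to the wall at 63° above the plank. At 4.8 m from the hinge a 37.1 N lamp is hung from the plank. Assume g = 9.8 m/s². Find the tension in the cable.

Take torques about the hinge: T sin 63° · 5.2 = 33×9.8×2.6 + 37.1×4.8 = 1018.9 N·m.
So T = 1018.9 / (0.8910 × 5.2) = 219.92 N.

T ≈ 220 N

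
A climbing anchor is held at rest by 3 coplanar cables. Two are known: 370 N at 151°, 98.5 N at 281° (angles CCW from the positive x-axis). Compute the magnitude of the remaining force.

F ≈ 316 N

Sum the known components: ΣF_x = -304.8 N, ΣF_y = 82.69 N.
For equilibrium the remaining force must supply (−ΣF_x, −ΣF_y) = (304.8, -82.69) N.
Magnitude = √((304.8)² + (-82.69)²) = 315.8 N; direction = atan2(-82.69, 304.8) = 344.8°.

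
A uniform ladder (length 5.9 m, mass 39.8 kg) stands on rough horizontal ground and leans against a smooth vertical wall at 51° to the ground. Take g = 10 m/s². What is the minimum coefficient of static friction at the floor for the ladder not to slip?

ΣF_y = 0: N_floor = 39.8×10 = 398 N.
Torques about the foot: N_wall · 5.9 sin 51° = 39.8×10×2.95 cos 51° → N_wall = 161.15 N.
ΣF_x = 0: f_floor = N_wall = 161.15 N.
μ_min = f_floor / N_floor = 161.15 / 398 = 0.4049.

μ_min ≈ 0.405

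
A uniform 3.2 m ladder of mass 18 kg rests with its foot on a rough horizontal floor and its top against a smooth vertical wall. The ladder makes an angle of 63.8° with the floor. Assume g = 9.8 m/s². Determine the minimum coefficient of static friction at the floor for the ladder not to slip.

ΣF_y = 0: N_floor = 18×9.8 = 176.4 N.
Torques about the foot: N_wall · 3.2 sin 63.8° = 18×9.8×1.6 cos 63.8° → N_wall = 43.4 N.
ΣF_x = 0: f_floor = N_wall = 43.4 N.
μ_min = f_floor / N_floor = 43.4 / 176.4 = 0.246.

μ_min ≈ 0.246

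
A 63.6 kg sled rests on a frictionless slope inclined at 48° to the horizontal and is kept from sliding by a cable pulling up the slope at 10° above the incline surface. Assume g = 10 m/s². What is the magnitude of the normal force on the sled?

N ≈ 342 N

Take axes along and perpendicular to the incline. Weight components: W sin 48° = 472.6 N down-slope, W cos 48° = 425.6 N into the surface.
Along incline: T cos 10° = W sin 48° → T = 479.9 N.
Perpendicular: N = W cos 48° − T sin 10° = 342.2 N.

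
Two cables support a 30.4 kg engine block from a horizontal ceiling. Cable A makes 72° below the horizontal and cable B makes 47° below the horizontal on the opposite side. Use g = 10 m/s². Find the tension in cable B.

Weight W = 30.4 × 10 = 304 N acts straight down.
Horizontal: T_A cos 72° = T_B cos 47°  →  T_A = 2.207 T_B.
Vertical: T_A sin 72° + T_B sin 47° = 304.
Substituting the horizontal relation into the vertical equation gives 2.83 T_B = 304, so T_B = 107.4 N.

T_B ≈ 107 N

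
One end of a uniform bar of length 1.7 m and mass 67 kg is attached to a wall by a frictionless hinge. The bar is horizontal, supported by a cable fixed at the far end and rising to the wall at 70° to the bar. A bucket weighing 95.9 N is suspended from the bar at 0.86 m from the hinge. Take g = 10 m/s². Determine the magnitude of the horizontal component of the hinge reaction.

H_x ≈ 140 N

Take torques about the hinge: T sin 70° · 1.7 = 67×10×0.85 + 95.9×0.86 = 651.97 N·m.
So T = 651.97 / (0.9397 × 1.7) = 408.13 N.
ΣF_x = 0: H_x = T cos 70° = 139.59 N.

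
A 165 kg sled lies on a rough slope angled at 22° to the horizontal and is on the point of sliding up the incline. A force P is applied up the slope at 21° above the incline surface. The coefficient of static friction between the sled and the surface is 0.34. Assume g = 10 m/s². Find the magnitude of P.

P ≈ 1080 N

On the verge of sliding up the incline, friction equals μN and acts down the slope.
Perpendicular: N + P sin 21° = W cos 22° = 1530 N.
Along incline: P cos 21° = W sin 22° + μN  with W sin 22° = 618.1 N.
Solving the pair for P and N: P = 1078 N, N = 1143 N (and f = μN = 388.7 N).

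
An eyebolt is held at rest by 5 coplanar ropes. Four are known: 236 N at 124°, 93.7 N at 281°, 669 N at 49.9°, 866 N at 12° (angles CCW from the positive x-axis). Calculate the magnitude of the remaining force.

Sum the known components: ΣF_x = 1164 N, ΣF_y = 795.5 N.
For equilibrium the remaining force must supply (−ΣF_x, −ΣF_y) = (-1164, -795.5) N.
Magnitude = √((-1164)² + (-795.5)²) = 1410 N; direction = atan2(-795.5, -1164) = 214.4°.

F ≈ 1410 N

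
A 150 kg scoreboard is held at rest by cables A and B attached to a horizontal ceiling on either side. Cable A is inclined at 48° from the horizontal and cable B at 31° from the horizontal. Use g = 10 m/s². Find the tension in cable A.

Weight W = 150 × 10 = 1500 N acts straight down.
Horizontal: T_A cos 48° = T_B cos 31°  →  T_B = 0.7806 T_A.
Vertical: T_A sin 48° + T_B sin 31° = 1500.
Substituting the horizontal relation into the vertical equation gives 1.145 T_A = 1500, so T_A = 1310 N.

T_A ≈ 1310 N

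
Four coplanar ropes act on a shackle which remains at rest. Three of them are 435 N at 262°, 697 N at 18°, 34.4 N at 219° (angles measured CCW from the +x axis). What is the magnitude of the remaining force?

Sum the known components: ΣF_x = 575.6 N, ΣF_y = -237 N.
For equilibrium the remaining force must supply (−ΣF_x, −ΣF_y) = (-575.6, 237) N.
Magnitude = √((-575.6)² + (237)²) = 622.5 N; direction = atan2(237, -575.6) = 157.6°.

F ≈ 623 N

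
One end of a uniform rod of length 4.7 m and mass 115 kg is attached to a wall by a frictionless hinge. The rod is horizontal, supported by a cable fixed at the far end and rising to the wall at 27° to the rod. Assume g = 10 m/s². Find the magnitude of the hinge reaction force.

|H| ≈ 1270 N

Take torques about the hinge: T sin 27° · 4.7 = 115×10×2.35 = 2702.5 N·m.
So T = 2702.5 / (0.4540 × 4.7) = 1266.5 N.
ΣF_x = 0: H_x = T cos 27° = 1128.5 N.
ΣF_y = 0: H_y = (115×10) − T sin 27° = 1150 − 575 = 575 N.
|H| = √(H_x² + H_y²) = √((1128.5)² + (575)²) = 1266.5 N.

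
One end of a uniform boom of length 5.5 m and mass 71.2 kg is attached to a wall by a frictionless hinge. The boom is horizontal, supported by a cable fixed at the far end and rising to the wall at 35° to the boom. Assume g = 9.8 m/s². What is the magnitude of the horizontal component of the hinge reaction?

H_x ≈ 498 N

Take torques about the hinge: T sin 35° · 5.5 = 71.2×9.8×2.75 = 1918.8 N·m.
So T = 1918.8 / (0.5736 × 5.5) = 608.25 N.
ΣF_x = 0: H_x = T cos 35° = 498.25 N.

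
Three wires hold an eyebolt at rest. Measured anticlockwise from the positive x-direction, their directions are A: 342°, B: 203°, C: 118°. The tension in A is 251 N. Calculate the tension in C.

Resolve: ΣF_x = 251 cos 342° + T_B cos 203° + T_C cos 118° = 0.
        ΣF_y = 251 sin 342° + T_B sin 203° + T_C sin 118° = 0.
The known terms sum to (238.7, -77.56) N, so -0.9205 T_B − 0.4695 T_C = -238.7 and -0.3907 T_B + 0.8829 T_C = 77.56.
Solving simultaneously: T_B = 175 N, T_C = 165.3 N.

T_C ≈ 165 N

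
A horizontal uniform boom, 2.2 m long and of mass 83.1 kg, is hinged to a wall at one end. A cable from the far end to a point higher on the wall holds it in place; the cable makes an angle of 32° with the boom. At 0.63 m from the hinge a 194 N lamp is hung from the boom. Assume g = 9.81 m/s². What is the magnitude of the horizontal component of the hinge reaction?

H_x ≈ 741 N

Take torques about the hinge: T sin 32° · 2.2 = 83.1×9.81×1.1 + 194×0.63 = 1019 N·m.
So T = 1019 / (0.5299 × 2.2) = 874.02 N.
ΣF_x = 0: H_x = T cos 32° = 741.21 N.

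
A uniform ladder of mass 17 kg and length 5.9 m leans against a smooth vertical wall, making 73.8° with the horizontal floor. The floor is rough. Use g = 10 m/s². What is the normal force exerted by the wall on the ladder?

Torques about the foot: N_wall · 5.9 sin 73.8° = 17×10×2.95 cos 73.8° → N_wall = 24.695 N.

N_wall ≈ 24.7 N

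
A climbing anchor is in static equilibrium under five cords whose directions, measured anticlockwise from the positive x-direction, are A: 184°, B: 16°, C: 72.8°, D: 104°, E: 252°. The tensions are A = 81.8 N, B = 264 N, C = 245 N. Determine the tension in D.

T_D ≈ 263 N

Resolve: ΣF_x = 81.8 cos 184° + 264 cos 16° + 245 cos 72.8° + T_D cos 104° + T_E cos 252° = 0.
        ΣF_y = 81.8 sin 184° + 264 sin 16° + 245 sin 72.8° + T_D sin 104° + T_E sin 252° = 0.
The known terms sum to (244.6, 301.1) N, so -0.2419 T_D − 0.3090 T_E = -244.6 and 0.9703 T_D − 0.9511 T_E = -301.1.
Solving simultaneously: T_D = 263.4 N, T_E = 585.4 N.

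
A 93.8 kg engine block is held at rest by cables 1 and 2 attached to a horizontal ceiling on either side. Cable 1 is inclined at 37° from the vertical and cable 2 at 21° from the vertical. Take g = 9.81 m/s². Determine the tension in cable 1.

T_1 ≈ 389 N

Angles from the horizontal: cable 1 is 90° − 37° = 53°, cable 2 is 90° − 21° = 69°.
Weight W = 93.8 × 9.81 = 920.2 N acts straight down.
Horizontal: T_1 cos 53° = T_2 cos 69°  →  T_2 = 1.679 T_1.
Vertical: T_1 sin 53° + T_2 sin 69° = 920.2.
Substituting the horizontal relation into the vertical equation gives 2.366 T_1 = 920.2, so T_1 = 388.8 N.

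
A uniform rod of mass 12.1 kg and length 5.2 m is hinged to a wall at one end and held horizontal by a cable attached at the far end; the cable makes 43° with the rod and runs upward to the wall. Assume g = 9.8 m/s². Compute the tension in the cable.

Take torques about the hinge: T sin 43° · 5.2 = 12.1×9.8×2.6 = 308.31 N·m.
So T = 308.31 / (0.6820 × 5.2) = 86.936 N.

T ≈ 86.9 N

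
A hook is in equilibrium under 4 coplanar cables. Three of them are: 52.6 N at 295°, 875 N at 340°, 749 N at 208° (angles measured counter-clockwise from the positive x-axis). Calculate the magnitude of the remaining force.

F ≈ 722 N

Sum the known components: ΣF_x = 183.1 N, ΣF_y = -698.6 N.
For equilibrium the remaining force must supply (−ΣF_x, −ΣF_y) = (-183.1, 698.6) N.
Magnitude = √((-183.1)² + (698.6)²) = 722.2 N; direction = atan2(698.6, -183.1) = 104.7°.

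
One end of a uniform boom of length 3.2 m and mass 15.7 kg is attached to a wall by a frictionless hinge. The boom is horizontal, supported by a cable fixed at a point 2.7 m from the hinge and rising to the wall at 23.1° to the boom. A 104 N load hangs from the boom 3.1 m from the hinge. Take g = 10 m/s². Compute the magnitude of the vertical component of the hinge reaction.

|H_y| ≈ 48.6 N

Take torques about the hinge: T sin 23.1° · 2.7 = 15.7×10×1.6 + 104×3.1 = 573.6 N·m.
So T = 573.6 / (0.3923 × 2.7) = 541.48 N.
ΣF_y = 0: H_y = (15.7×10 + 104) − T sin 23.1° = 261 − 212.44 = 48.556 N.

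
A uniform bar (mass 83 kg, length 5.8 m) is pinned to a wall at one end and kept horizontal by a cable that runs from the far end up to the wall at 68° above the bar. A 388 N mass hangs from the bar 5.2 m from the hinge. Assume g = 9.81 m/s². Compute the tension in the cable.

Take torques about the hinge: T sin 68° · 5.8 = 83×9.81×2.9 + 388×5.2 = 4378.9 N·m.
So T = 4378.9 / (0.9272 × 5.8) = 814.27 N.

T ≈ 814 N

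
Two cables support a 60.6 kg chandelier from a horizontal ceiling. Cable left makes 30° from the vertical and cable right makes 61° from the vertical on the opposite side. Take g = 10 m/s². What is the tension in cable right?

T_right ≈ 303 N

Angles from the horizontal: cable left is 90° − 30° = 60°, cable right is 90° − 61° = 29°.
Weight W = 60.6 × 10 = 606 N acts straight down.
Horizontal: T_left cos 60° = T_right cos 29°  →  T_left = 1.749 T_right.
Vertical: T_left sin 60° + T_right sin 29° = 606.
Substituting the horizontal relation into the vertical equation gives 2 T_right = 606, so T_right = 303 N.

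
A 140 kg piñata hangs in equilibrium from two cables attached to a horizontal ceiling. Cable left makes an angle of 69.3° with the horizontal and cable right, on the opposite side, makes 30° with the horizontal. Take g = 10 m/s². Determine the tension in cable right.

T_right ≈ 501 N

Weight W = 140 × 10 = 1400 N acts straight down.
Horizontal: T_left cos 69.3° = T_right cos 30°  →  T_left = 2.45 T_right.
Vertical: T_left sin 69.3° + T_right sin 30° = 1400.
Substituting the horizontal relation into the vertical equation gives 2.792 T_right = 1400, so T_right = 501.5 N.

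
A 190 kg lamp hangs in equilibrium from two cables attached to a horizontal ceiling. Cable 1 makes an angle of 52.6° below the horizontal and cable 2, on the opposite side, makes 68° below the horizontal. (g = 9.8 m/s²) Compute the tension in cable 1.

Weight W = 190 × 9.8 = 1862 N acts straight down.
Horizontal: T_1 cos 52.6° = T_2 cos 68°  →  T_2 = 1.621 T_1.
Vertical: T_1 sin 52.6° + T_2 sin 68° = 1862.
Substituting the horizontal relation into the vertical equation gives 2.298 T_1 = 1862, so T_1 = 810.4 N.

T_1 ≈ 810 N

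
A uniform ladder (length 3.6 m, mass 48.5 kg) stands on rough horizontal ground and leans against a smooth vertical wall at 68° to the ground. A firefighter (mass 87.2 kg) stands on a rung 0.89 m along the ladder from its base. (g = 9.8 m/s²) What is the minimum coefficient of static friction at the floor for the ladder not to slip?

ΣF_y = 0: N_floor = 48.5×9.8 + 87.2×9.8 = 1329.9 N.
Torques about the foot: N_wall · 3.6 sin 68° = 48.5×9.8×1.8 cos 68° + 87.2×9.8×0.89 cos 68° → N_wall = 181.37 N.
ΣF_x = 0: f_floor = N_wall = 181.37 N.
μ_min = f_floor / N_floor = 181.37 / 1329.9 = 0.1364.

μ_min ≈ 0.136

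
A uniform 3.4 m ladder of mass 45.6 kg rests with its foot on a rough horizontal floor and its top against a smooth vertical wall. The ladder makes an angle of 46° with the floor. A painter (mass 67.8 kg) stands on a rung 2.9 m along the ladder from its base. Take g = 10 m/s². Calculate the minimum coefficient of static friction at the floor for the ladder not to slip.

ΣF_y = 0: N_floor = 45.6×10 + 67.8×10 = 1134 N.
Torques about the foot: N_wall · 3.4 sin 46° = 45.6×10×1.7 cos 46° + 67.8×10×2.9 cos 46° → N_wall = 778.63 N.
ΣF_x = 0: f_floor = N_wall = 778.63 N.
μ_min = f_floor / N_floor = 778.63 / 1134 = 0.6866.

μ_min ≈ 0.687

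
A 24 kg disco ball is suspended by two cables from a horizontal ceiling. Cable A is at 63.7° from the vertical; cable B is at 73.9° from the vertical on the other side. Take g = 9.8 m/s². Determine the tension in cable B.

Angles from the horizontal: cable A is 90° − 63.7° = 26.3°, cable B is 90° − 73.9° = 16.1°.
Weight W = 24 × 9.8 = 235.2 N acts straight down.
Horizontal: T_A cos 26.3° = T_B cos 16.1°  →  T_A = 1.072 T_B.
Vertical: T_A sin 26.3° + T_B sin 16.1° = 235.2.
Substituting the horizontal relation into the vertical equation gives 0.7522 T_B = 235.2, so T_B = 312.7 N.

T_B ≈ 313 N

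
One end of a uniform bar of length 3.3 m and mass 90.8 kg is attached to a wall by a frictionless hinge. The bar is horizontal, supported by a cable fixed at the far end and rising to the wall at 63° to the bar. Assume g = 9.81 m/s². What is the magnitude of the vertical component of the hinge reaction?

Take torques about the hinge: T sin 63° · 3.3 = 90.8×9.81×1.65 = 1469.7 N·m.
So T = 1469.7 / (0.8910 × 3.3) = 499.85 N.
ΣF_y = 0: H_y = (90.8×9.81) − T sin 63° = 890.75 − 445.37 = 445.37 N.

|H_y| ≈ 445 N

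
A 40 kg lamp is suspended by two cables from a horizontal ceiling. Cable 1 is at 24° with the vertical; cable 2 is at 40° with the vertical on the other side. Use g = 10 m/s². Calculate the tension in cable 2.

Angles from the horizontal: cable 1 is 90° − 24° = 66°, cable 2 is 90° − 40° = 50°.
Weight W = 40 × 10 = 400 N acts straight down.
Horizontal: T_1 cos 66° = T_2 cos 50°  →  T_1 = 1.58 T_2.
Vertical: T_1 sin 66° + T_2 sin 50° = 400.
Substituting the horizontal relation into the vertical equation gives 2.21 T_2 = 400, so T_2 = 181 N.

T_2 ≈ 181 N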